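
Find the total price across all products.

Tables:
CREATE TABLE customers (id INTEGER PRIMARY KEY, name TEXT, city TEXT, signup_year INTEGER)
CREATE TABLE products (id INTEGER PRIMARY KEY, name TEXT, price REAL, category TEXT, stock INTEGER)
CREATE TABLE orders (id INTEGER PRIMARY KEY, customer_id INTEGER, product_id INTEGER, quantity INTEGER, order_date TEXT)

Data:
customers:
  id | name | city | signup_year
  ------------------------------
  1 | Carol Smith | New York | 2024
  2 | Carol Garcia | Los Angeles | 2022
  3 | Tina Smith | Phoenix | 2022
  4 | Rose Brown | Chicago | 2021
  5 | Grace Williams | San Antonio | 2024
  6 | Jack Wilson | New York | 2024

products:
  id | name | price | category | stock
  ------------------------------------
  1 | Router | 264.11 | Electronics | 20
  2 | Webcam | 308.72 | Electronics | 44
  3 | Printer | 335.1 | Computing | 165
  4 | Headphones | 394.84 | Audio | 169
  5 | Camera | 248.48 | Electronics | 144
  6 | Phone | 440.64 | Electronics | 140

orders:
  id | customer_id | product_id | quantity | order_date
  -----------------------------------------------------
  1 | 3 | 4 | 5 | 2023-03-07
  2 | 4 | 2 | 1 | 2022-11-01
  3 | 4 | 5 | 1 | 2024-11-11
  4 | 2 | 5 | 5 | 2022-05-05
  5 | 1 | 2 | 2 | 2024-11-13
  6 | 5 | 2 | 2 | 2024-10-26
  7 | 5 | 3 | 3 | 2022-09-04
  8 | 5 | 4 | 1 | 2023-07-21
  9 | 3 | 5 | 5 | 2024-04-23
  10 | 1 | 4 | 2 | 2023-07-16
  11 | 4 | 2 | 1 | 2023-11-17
SELECT SUM(price) FROM products

Execution result:
1991.89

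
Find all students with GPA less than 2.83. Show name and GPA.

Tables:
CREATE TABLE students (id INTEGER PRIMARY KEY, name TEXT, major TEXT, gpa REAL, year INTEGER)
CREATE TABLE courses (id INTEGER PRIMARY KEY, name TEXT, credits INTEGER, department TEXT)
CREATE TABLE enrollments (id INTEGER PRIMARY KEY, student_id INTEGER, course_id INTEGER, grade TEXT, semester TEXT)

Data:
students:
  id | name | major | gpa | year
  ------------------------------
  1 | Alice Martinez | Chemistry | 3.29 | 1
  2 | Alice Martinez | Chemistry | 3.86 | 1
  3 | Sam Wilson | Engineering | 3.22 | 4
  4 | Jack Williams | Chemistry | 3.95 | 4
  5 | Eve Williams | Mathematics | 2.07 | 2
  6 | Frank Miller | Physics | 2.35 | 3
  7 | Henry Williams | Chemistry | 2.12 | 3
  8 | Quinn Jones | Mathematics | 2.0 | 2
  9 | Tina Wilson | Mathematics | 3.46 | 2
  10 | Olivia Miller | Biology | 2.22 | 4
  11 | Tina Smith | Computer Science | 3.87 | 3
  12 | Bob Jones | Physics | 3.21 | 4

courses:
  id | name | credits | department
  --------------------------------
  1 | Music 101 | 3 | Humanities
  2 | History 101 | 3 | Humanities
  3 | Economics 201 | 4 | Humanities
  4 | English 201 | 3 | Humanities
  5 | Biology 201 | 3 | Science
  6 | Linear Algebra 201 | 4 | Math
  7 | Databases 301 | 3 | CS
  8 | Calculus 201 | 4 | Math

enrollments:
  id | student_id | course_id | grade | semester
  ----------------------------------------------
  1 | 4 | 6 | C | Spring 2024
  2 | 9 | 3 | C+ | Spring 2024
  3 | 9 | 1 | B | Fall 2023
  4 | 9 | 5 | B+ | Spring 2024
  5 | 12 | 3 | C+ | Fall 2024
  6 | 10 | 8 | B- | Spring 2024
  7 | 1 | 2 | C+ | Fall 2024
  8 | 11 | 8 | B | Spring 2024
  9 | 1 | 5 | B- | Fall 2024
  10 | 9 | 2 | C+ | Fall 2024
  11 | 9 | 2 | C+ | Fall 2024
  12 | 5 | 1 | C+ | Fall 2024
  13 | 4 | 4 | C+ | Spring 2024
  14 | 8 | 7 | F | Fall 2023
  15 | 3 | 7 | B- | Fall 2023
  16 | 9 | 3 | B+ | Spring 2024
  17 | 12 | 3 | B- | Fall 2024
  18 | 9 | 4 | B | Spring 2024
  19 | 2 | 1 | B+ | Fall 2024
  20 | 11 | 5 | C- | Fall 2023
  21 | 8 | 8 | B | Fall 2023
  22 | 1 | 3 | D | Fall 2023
SELECT name, gpa FROM students WHERE gpa < 2.83

Execution result:
name | gpa
Eve Williams | 2.07
Frank Miller | 2.35
Henry Williams | 2.12
Quinn Jones | 2.00
Olivia Miller | 2.22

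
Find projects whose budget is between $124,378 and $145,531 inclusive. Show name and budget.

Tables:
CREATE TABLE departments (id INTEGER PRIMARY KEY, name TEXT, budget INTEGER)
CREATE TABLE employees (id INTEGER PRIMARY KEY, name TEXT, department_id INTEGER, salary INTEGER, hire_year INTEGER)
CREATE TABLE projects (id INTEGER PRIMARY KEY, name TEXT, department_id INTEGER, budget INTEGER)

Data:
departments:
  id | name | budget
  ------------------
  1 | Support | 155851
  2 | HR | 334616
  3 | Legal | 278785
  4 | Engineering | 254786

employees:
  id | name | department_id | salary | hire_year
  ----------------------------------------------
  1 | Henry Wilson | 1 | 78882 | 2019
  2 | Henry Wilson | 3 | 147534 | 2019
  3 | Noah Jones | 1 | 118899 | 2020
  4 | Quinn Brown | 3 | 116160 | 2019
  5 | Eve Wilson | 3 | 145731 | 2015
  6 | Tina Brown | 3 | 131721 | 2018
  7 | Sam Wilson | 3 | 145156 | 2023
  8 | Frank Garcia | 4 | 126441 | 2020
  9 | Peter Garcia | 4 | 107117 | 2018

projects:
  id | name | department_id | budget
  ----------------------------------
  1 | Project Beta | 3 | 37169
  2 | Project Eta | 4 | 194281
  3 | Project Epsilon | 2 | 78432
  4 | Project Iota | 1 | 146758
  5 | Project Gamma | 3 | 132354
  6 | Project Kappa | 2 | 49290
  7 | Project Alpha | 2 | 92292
SELECT name, budget FROM projects WHERE budget BETWEEN 124378 AND 145531

Execution result:
name | budget
Project Gamma | 132354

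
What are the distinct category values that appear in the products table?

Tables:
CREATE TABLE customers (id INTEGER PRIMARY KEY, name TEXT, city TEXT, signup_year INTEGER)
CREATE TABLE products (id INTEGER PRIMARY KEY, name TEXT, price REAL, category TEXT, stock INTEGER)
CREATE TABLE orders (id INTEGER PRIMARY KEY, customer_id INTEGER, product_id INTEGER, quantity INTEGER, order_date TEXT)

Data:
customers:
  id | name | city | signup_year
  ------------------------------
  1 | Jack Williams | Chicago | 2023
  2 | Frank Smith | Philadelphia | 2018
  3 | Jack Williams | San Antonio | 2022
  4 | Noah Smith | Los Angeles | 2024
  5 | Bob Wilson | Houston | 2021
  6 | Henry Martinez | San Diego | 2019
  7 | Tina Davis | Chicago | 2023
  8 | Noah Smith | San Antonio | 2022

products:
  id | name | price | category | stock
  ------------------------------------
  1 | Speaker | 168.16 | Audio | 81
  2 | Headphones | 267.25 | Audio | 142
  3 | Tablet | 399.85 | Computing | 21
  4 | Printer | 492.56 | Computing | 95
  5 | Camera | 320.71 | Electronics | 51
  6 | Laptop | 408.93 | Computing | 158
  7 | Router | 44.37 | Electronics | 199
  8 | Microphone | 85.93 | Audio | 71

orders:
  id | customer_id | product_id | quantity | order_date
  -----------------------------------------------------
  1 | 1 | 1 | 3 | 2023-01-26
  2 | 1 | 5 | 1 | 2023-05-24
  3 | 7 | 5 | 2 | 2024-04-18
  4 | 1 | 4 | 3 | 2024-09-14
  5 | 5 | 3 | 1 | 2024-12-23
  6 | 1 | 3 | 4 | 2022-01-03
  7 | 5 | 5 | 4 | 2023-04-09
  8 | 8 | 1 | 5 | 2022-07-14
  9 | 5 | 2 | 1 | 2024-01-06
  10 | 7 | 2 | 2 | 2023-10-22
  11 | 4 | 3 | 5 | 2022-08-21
SELECT DISTINCT category FROM products

Execution result:
category
Audio
Computing
Electronics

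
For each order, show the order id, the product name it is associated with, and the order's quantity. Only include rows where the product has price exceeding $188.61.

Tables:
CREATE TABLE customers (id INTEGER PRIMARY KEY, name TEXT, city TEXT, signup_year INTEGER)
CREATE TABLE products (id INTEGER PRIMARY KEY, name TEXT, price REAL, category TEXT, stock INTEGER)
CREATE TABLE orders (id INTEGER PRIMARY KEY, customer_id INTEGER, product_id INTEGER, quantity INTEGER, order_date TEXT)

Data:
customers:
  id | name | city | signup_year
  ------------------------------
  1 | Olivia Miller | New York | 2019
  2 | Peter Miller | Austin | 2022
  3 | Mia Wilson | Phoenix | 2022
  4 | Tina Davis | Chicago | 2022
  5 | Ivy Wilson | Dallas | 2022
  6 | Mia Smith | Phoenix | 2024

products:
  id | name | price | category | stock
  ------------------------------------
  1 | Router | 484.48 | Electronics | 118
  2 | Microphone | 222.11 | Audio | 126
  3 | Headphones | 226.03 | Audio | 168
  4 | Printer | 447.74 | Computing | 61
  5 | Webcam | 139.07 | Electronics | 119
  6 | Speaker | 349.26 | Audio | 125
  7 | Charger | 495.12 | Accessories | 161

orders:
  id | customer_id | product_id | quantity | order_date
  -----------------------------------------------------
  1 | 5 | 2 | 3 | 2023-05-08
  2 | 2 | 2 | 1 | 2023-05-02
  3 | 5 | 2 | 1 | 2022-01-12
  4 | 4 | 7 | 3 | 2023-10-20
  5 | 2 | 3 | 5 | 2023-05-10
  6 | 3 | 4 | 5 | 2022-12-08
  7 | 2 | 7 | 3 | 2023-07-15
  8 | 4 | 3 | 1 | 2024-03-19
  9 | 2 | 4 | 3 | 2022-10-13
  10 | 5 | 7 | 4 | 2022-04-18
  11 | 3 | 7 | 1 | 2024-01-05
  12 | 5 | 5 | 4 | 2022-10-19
SELECT c.id, p.name AS product, c.quantity FROM orders c JOIN products p ON c.product_id = p.id WHERE p.price > 188.61

Execution result:
id | product | quantity
1 | Microphone | 3
2 | Microphone | 1
3 | Microphone | 1
4 | Charger | 3
5 | Headphones | 5
6 | Printer | 5
7 | Charger | 3
8 | Headphones | 1
9 | Printer | 3
10 | Charger | 4
11 | Charger | 1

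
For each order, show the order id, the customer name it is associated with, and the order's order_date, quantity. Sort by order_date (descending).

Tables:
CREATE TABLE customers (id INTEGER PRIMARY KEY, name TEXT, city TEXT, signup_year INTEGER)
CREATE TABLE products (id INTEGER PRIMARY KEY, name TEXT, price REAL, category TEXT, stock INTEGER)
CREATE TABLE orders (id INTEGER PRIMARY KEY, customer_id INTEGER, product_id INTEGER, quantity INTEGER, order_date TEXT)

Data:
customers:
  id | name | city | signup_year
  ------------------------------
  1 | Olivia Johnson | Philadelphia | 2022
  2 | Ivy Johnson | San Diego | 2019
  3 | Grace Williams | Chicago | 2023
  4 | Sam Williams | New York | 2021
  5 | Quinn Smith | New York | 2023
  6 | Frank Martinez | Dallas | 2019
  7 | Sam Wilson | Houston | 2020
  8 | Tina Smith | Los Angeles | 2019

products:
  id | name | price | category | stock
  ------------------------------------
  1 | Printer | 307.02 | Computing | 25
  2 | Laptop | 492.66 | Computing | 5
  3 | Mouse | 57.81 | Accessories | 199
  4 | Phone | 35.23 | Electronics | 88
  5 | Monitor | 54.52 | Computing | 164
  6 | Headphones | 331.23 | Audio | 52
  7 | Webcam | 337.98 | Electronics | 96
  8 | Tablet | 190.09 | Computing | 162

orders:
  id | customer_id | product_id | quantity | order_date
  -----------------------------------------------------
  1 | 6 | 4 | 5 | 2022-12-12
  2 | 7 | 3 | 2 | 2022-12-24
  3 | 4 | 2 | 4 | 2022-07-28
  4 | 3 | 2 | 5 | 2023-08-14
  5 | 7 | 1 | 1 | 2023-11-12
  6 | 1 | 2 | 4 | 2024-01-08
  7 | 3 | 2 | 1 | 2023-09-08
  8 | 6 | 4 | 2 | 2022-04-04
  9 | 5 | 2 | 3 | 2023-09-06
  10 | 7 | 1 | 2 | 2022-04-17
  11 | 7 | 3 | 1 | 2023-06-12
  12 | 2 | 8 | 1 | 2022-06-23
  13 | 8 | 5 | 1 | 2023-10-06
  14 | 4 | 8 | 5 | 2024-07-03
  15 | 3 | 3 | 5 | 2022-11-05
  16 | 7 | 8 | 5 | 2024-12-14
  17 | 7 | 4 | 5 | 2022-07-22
SELECT c.id, p.name AS customer, c.order_date, c.quantity FROM orders c JOIN customers p ON c.customer_id = p.id ORDER BY c.order_date DESC

Execution result:
id | customer | order_date | quantity
16 | Sam Wilson | 2024-12-14 | 5
14 | Sam Williams | 2024-07-03 | 5
6 | Olivia Johnson | 2024-01-08 | 4
5 | Sam Wilson | 2023-11-12 | 1
13 | Tina Smith | 2023-10-06 | 1
7 | Grace Williams | 2023-09-08 | 1
9 | Quinn Smith | 2023-09-06 | 3
4 | Grace Williams | 2023-08-14 | 5
11 | Sam Wilson | 2023-06-12 | 1
2 | Sam Wilson | 2022-12-24 | 2
1 | Frank Martinez | 2022-12-12 | 5
15 | Grace Williams | 2022-11-05 | 5
3 | Sam Williams | 2022-07-28 | 4
17 | Sam Wilson | 2022-07-22 | 5
12 | Ivy Johnson | 2022-06-23 | 1
10 | Sam Wilson | 2022-04-17 | 2
8 | Frank Martinez | 2022-04-04 | 2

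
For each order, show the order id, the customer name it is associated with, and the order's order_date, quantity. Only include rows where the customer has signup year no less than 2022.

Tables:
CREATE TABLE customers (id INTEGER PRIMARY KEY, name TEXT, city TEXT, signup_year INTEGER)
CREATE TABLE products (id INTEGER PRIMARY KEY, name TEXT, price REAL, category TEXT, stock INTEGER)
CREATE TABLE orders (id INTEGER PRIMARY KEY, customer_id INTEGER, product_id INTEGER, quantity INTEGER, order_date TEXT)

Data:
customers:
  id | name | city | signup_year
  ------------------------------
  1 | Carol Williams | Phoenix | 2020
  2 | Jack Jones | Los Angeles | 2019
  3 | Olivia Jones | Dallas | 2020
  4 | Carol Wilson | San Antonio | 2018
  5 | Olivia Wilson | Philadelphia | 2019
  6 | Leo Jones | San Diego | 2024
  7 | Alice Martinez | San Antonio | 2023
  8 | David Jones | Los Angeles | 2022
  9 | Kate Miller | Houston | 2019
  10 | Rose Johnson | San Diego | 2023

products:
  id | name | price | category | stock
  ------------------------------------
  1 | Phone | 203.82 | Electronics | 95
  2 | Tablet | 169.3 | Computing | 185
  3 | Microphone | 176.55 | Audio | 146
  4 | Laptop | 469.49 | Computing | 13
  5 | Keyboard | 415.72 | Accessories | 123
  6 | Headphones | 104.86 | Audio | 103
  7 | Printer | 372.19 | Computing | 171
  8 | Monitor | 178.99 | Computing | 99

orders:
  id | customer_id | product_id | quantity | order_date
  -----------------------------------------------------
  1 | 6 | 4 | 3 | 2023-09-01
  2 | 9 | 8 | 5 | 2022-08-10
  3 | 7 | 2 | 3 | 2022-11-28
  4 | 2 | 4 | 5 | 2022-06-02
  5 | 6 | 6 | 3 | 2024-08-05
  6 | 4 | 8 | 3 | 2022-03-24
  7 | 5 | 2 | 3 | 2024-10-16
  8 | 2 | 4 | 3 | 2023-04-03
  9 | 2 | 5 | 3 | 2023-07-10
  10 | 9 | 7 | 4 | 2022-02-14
SELECT c.id, p.name AS customer, c.order_date, c.quantity FROM orders c JOIN customers p ON c.customer_id = p.id WHERE p.signup_year >= 2022

Execution result:
id | customer | order_date | quantity
1 | Leo Jones | 2023-09-01 | 3
3 | Alice Martinez | 2022-11-28 | 3
5 | Leo Jones | 2024-08-05 | 3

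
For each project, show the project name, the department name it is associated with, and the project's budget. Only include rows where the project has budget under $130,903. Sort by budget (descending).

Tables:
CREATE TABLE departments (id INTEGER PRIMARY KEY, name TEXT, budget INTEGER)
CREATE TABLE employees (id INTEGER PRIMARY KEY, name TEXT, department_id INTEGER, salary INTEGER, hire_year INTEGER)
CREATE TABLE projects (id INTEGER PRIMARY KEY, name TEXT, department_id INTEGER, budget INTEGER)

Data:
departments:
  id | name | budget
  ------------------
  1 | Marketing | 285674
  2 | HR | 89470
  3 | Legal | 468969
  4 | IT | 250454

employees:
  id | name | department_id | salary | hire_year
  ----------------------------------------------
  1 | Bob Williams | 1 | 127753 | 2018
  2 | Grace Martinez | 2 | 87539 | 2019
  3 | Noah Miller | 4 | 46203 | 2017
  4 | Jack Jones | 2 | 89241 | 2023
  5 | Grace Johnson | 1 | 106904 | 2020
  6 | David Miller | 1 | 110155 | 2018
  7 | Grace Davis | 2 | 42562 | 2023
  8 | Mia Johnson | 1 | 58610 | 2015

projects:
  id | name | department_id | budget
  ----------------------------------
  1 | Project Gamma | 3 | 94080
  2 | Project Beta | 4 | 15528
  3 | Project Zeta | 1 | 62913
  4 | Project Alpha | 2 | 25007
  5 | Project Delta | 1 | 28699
SELECT c.name, p.name AS department, c.budget FROM projects c JOIN departments p ON c.department_id = p.id WHERE c.budget < 130903 ORDER BY c.budget DESC

Execution result:
name | department | budget
Project Gamma | Legal | 94080
Project Zeta | Marketing | 62913
Project Delta | Marketing | 28699
Project Alpha | HR | 25007
Project Beta | IT | 15528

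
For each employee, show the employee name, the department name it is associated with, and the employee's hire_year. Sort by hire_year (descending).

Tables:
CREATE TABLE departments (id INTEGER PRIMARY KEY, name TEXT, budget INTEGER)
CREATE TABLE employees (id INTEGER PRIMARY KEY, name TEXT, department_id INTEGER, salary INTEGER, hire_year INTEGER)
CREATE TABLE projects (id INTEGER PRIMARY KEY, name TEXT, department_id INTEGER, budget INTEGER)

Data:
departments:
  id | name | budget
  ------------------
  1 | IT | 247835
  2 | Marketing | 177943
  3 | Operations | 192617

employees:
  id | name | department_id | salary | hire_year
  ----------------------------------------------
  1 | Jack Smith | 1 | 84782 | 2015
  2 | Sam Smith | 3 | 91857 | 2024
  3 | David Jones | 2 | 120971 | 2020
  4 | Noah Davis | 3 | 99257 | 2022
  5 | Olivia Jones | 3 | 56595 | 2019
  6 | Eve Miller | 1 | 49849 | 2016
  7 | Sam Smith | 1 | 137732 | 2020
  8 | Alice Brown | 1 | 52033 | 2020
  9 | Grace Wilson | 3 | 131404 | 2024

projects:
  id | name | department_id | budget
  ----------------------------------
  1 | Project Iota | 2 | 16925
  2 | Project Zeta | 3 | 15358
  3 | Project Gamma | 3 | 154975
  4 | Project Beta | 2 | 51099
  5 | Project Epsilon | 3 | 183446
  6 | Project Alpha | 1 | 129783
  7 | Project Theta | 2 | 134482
SELECT c.name, p.name AS department, c.hire_year FROM employees c JOIN departments p ON c.department_id = p.id ORDER BY c.hire_year DESC

Execution result:
name | department | hire_year
Sam Smith | Operations | 2024
Grace Wilson | Operations | 2024
Noah Davis | Operations | 2022
David Jones | Marketing | 2020
Sam Smith | IT | 2020
Alice Brown | IT | 2020
Olivia Jones | Operations | 2019
Eve Miller | IT | 2016
Jack Smith | IT | 2015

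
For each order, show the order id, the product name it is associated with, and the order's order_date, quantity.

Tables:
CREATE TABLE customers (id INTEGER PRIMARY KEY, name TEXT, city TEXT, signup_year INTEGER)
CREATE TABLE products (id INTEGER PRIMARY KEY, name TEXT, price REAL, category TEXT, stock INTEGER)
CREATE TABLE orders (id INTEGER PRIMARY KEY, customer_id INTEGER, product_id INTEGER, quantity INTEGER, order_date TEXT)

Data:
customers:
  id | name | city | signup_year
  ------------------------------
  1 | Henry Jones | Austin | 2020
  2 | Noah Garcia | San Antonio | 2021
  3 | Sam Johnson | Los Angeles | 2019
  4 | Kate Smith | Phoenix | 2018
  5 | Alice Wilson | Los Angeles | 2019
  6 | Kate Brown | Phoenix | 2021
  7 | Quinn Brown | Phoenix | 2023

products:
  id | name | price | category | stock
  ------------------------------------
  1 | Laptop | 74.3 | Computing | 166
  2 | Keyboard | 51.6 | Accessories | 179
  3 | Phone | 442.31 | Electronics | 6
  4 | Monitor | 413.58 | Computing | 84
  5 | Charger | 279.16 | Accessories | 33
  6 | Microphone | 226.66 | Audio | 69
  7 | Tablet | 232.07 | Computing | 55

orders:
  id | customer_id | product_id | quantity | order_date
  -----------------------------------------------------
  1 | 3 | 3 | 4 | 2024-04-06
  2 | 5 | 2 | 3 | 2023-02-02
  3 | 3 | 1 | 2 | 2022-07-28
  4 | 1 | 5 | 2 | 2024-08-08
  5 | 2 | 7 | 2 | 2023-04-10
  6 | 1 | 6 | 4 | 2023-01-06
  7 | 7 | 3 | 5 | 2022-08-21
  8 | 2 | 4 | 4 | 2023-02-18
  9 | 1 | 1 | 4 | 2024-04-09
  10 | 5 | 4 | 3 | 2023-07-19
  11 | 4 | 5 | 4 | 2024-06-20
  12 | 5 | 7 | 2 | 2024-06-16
SELECT c.id, p.name AS product, c.order_date, c.quantity FROM orders c JOIN products p ON c.product_id = p.id

Execution result:
id | product | order_date | quantity
1 | Phone | 2024-04-06 | 4
2 | Keyboard | 2023-02-02 | 3
3 | Laptop | 2022-07-28 | 2
4 | Charger | 2024-08-08 | 2
5 | Tablet | 2023-04-10 | 2
6 | Microphone | 2023-01-06 | 4
7 | Phone | 2022-08-21 | 5
8 | Monitor | 2023-02-18 | 4
9 | Laptop | 2024-04-09 | 4
10 | Monitor | 2023-07-19 | 3
11 | Charger | 2024-06-20 | 4
12 | Tablet | 2024-06-16 | 2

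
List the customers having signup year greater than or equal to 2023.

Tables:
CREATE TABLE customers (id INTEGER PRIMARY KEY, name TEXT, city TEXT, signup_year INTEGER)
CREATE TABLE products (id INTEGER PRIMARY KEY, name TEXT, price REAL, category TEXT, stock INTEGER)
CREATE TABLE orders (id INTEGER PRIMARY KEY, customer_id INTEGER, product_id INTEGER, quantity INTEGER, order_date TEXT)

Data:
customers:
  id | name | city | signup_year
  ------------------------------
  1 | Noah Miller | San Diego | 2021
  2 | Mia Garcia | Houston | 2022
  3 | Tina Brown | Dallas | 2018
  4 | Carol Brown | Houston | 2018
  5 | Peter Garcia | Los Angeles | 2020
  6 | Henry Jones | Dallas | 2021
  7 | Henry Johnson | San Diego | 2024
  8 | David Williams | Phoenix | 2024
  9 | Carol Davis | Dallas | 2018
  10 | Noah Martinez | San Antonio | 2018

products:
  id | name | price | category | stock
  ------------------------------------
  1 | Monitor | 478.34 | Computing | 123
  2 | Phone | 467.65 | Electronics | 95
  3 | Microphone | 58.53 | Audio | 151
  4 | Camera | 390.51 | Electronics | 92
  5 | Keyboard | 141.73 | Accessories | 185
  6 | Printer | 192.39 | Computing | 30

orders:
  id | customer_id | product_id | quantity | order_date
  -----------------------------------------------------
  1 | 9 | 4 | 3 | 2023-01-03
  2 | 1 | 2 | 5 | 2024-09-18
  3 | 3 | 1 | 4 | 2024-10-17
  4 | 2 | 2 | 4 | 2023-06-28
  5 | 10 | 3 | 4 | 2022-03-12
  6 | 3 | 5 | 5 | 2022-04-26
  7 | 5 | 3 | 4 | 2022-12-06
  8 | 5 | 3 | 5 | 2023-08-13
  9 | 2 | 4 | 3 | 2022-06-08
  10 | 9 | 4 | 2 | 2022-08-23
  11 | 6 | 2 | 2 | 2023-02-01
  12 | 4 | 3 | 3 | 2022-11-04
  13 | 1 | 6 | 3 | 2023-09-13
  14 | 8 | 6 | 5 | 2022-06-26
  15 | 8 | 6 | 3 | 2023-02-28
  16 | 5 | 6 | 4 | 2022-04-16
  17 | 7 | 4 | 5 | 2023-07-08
SELECT name, signup_year FROM customers WHERE signup_year >= 2023

Execution result:
name | signup_year
Henry Johnson | 2024
David Williams | 2024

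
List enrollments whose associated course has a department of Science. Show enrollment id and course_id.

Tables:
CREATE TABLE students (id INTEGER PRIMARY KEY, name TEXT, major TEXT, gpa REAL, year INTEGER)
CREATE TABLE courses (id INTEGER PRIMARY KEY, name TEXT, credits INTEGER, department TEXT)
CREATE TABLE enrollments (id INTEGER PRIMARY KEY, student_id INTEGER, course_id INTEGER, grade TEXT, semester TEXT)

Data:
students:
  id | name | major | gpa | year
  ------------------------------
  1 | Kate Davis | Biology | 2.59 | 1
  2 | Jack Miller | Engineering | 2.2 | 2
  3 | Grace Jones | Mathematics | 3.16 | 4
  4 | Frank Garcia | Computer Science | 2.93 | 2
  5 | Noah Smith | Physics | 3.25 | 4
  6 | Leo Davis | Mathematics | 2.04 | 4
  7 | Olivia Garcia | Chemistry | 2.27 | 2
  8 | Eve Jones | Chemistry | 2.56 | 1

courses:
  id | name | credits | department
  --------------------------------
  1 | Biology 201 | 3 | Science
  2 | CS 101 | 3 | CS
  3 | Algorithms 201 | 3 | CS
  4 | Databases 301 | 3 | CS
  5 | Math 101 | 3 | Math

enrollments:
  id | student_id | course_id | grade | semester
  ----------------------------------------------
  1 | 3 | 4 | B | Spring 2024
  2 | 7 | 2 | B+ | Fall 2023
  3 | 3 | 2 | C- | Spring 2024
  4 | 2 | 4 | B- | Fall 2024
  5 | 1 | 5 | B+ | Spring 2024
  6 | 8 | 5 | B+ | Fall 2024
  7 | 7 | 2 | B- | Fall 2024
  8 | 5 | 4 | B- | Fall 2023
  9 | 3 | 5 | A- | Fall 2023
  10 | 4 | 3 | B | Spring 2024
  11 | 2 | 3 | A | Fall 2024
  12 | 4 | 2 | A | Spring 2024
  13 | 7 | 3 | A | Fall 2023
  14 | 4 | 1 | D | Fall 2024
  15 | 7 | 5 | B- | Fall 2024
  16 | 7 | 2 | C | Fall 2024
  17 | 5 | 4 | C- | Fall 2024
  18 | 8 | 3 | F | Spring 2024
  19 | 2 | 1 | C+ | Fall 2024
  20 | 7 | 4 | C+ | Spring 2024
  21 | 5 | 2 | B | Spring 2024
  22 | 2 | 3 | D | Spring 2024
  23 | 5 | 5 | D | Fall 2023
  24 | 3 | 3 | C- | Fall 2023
SELECT id, course_id FROM enrollments WHERE course_id IN (SELECT id FROM courses WHERE department = 'Science')

Execution result:
id | course_id
14 | 1
19 | 1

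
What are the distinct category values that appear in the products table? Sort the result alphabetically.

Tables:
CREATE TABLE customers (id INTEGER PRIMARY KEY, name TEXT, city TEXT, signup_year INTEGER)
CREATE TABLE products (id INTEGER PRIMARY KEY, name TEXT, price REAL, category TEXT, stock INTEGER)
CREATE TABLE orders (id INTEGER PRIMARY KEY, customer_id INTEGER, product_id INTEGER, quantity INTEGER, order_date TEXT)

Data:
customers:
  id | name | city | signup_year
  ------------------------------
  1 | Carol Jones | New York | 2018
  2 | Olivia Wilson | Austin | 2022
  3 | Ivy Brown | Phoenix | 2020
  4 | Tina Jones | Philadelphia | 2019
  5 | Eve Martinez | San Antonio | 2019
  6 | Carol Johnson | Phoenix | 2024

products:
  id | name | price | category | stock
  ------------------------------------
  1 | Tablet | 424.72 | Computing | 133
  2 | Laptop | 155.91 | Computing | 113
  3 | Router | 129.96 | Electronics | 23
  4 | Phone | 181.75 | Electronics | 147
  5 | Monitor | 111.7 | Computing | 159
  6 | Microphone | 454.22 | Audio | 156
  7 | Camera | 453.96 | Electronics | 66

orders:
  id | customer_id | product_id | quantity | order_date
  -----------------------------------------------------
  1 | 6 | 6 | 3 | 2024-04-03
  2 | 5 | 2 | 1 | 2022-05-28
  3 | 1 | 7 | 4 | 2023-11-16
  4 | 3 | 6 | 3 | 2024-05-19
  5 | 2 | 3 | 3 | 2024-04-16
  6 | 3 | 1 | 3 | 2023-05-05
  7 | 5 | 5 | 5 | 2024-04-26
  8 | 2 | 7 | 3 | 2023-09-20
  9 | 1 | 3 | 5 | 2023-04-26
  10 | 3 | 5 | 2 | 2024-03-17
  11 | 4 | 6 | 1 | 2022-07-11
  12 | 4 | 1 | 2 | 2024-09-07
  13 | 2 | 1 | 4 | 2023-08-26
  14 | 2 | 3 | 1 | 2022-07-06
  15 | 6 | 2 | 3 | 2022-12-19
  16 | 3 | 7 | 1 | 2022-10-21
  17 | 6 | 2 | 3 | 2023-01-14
SELECT DISTINCT category FROM products ORDER BY category

Execution result:
category
Audio
Computing
Electronics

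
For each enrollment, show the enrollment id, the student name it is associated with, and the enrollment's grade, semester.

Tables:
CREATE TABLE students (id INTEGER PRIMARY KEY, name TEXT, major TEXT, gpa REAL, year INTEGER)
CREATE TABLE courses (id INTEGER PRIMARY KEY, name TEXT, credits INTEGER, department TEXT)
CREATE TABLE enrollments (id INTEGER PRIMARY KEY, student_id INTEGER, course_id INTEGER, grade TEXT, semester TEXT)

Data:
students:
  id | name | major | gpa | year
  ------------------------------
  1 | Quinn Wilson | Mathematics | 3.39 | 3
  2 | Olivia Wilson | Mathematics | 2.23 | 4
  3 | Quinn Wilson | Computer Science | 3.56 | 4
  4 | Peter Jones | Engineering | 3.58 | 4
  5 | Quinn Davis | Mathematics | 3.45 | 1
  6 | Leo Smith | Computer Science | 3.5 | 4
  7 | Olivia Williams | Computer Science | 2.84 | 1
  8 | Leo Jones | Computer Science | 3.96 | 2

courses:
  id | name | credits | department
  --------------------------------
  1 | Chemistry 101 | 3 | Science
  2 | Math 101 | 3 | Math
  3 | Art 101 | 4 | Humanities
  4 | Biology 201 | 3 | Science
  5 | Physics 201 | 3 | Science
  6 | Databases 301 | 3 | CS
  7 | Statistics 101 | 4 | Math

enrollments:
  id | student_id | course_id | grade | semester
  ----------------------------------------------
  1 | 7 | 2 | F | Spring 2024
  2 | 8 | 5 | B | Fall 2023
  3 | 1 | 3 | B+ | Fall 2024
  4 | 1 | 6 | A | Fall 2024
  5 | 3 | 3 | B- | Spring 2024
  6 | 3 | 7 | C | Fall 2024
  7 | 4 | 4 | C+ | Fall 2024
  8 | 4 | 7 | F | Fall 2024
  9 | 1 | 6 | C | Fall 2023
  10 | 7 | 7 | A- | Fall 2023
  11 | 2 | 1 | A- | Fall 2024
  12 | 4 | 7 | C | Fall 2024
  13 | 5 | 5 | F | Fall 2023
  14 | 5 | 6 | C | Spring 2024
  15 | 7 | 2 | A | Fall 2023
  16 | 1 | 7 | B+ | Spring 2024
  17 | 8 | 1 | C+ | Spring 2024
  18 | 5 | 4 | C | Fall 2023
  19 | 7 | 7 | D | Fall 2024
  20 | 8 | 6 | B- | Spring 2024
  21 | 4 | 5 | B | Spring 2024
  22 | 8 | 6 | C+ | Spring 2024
SELECT c.id, p.name AS student, c.grade, c.semester FROM enrollments c JOIN students p ON c.student_id = p.id

Execution result:
id | student | grade | semester
1 | Olivia Williams | F | Spring 2024
2 | Leo Jones | B | Fall 2023
3 | Quinn Wilson | B+ | Fall 2024
4 | Quinn Wilson | A | Fall 2024
5 | Quinn Wilson | B- | Spring 2024
6 | Quinn Wilson | C | Fall 2024
7 | Peter Jones | C+ | Fall 2024
8 | Peter Jones | F | Fall 2024
9 | Quinn Wilson | C | Fall 2023
10 | Olivia Williams | A- | Fall 2023
11 | Olivia Wilson | A- | Fall 2024
12 | Peter Jones | C | Fall 2024
13 | Quinn Davis | F | Fall 2023
14 | Quinn Davis | C | Spring 2024
15 | Olivia Williams | A | Fall 2023
16 | Quinn Wilson | B+ | Spring 2024
17 | Leo Jones | C+ | Spring 2024
18 | Quinn Davis | C | Fall 2023
19 | Olivia Williams | D | Fall 2024
20 | Leo Jones | B- | Spring 2024
21 | Peter Jones | B | Spring 2024
22 | Leo Jones | C+ | Spring 2024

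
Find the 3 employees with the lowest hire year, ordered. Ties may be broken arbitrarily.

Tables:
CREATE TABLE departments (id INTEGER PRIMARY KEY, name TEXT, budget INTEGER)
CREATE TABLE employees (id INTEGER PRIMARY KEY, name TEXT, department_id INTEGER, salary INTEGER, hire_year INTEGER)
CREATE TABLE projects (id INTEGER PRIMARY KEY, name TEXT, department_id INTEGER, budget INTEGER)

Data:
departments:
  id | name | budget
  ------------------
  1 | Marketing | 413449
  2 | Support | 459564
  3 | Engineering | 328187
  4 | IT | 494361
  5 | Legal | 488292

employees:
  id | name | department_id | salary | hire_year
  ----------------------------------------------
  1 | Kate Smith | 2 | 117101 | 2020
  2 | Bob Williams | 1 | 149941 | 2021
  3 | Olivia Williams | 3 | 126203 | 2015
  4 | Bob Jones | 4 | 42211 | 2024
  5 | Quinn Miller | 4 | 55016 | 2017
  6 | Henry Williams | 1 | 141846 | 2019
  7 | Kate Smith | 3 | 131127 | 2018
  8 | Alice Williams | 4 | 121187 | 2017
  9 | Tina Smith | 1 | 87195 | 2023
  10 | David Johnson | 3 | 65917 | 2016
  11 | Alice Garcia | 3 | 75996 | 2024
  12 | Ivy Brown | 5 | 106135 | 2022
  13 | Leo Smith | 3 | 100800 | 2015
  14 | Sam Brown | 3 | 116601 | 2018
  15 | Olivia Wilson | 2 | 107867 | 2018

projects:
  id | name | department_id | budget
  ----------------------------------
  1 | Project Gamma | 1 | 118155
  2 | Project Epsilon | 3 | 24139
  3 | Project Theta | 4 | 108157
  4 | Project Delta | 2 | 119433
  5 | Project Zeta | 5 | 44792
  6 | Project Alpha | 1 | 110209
SELECT name, hire_year FROM employees ORDER BY hire_year ASC LIMIT 3

Execution result:
name | hire_year
Olivia Williams | 2015
Leo Smith | 2015
David Johnson | 2016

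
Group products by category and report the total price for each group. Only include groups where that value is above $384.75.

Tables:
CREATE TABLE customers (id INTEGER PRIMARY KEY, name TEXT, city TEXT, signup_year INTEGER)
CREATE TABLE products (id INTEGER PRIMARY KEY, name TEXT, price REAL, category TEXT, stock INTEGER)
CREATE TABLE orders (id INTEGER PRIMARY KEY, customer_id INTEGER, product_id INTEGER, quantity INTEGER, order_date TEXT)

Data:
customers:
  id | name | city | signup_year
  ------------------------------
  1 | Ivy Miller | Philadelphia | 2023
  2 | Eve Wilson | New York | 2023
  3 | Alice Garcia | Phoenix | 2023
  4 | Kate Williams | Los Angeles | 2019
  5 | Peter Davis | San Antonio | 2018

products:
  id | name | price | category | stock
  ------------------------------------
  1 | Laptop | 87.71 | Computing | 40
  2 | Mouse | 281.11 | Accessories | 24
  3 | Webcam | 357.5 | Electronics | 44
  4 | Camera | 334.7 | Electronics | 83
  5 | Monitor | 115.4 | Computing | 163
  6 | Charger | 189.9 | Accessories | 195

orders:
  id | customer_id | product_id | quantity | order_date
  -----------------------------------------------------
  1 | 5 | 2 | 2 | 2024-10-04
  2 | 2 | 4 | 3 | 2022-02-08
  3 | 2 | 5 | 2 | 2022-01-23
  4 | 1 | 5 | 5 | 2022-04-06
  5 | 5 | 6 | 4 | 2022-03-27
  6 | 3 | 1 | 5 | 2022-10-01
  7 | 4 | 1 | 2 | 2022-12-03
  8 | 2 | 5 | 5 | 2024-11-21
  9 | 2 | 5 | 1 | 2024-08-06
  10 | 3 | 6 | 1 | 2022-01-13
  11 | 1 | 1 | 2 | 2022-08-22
SELECT category, SUM(price) AS sum_price FROM products GROUP BY category HAVING SUM(price) > 384.75

Execution result:
category | sum_price
Accessories | 471.01
Electronics | 692.20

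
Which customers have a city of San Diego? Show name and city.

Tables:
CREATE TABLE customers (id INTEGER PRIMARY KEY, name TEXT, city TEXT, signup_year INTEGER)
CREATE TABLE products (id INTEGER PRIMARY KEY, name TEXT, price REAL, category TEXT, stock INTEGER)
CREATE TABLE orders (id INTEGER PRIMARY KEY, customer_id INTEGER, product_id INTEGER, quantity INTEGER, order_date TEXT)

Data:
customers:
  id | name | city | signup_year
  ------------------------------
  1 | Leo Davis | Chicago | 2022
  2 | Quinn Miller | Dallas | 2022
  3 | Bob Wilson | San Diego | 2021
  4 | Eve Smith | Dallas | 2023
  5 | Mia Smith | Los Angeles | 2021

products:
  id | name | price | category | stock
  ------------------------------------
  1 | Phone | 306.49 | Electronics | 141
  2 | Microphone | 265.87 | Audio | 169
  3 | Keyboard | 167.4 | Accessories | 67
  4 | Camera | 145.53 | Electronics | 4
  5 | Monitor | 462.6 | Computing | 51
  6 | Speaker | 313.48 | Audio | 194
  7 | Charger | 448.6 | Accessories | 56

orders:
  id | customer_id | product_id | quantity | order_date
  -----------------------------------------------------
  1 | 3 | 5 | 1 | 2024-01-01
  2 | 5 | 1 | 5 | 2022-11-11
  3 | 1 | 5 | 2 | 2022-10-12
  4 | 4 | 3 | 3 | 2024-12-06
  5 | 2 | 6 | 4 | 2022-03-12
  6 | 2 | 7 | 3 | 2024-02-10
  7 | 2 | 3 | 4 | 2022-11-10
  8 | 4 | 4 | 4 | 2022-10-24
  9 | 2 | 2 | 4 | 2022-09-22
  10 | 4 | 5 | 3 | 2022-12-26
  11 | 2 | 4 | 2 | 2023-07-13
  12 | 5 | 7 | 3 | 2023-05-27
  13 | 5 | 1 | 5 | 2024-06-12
SELECT name, city FROM customers WHERE city = 'San Diego'

Execution result:
name | city
Bob Wilson | San Diego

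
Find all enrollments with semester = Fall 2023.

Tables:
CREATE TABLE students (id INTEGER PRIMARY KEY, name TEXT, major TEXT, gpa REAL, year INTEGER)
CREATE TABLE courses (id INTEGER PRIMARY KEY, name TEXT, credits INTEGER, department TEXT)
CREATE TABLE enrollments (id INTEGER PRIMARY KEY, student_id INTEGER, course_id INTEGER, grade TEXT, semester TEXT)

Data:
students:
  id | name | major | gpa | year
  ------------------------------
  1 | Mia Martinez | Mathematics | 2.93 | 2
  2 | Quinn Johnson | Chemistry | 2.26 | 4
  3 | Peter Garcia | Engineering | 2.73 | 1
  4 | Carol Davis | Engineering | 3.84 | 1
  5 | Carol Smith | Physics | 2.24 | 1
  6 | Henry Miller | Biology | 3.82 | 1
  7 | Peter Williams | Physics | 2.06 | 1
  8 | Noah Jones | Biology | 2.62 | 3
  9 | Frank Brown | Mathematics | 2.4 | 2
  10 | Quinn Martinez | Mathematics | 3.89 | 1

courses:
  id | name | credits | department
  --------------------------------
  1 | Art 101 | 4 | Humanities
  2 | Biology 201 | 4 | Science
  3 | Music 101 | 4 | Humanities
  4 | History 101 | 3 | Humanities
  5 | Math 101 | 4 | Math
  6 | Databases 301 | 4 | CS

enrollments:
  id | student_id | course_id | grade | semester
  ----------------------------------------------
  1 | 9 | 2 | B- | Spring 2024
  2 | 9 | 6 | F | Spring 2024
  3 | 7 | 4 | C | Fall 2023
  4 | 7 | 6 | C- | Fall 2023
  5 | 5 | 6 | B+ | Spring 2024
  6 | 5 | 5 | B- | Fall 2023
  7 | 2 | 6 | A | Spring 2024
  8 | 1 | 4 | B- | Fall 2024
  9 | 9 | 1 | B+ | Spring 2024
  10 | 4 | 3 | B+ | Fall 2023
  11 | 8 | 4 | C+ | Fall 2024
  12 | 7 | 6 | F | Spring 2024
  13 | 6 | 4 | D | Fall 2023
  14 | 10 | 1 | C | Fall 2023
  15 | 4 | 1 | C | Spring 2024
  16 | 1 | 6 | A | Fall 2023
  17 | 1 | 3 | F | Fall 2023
SELECT id, semester FROM enrollments WHERE semester = 'Fall 2023'

Execution result:
id | semester
3 | Fall 2023
4 | Fall 2023
6 | Fall 2023
10 | Fall 2023
13 | Fall 2023
14 | Fall 2023
16 | Fall 2023
17 | Fall 2023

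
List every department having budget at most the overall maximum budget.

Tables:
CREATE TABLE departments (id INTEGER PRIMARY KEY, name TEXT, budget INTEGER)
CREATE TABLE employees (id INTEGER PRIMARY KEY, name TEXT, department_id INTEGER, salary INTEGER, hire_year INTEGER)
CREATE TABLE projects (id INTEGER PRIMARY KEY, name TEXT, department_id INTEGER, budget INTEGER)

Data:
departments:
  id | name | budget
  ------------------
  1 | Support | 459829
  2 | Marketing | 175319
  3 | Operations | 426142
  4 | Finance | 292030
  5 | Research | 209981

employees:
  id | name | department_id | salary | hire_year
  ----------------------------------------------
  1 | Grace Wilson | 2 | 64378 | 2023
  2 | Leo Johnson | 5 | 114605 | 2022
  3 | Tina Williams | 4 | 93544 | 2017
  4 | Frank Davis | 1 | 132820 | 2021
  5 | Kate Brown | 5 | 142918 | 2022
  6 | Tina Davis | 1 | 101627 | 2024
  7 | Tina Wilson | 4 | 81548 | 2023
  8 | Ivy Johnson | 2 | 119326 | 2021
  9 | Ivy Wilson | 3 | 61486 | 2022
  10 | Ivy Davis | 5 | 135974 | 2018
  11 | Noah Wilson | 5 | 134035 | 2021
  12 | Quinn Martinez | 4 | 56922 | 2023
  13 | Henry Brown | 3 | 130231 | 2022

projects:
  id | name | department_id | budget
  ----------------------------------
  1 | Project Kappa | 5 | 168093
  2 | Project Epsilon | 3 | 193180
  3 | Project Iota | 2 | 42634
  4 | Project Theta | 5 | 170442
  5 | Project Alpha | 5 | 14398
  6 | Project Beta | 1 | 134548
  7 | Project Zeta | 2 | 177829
SELECT name, budget FROM departments WHERE budget <= (SELECT MAX(budget) FROM departments)

Execution result:
name | budget
Support | 459829
Marketing | 175319
Operations | 426142
Finance | 292030
Research | 209981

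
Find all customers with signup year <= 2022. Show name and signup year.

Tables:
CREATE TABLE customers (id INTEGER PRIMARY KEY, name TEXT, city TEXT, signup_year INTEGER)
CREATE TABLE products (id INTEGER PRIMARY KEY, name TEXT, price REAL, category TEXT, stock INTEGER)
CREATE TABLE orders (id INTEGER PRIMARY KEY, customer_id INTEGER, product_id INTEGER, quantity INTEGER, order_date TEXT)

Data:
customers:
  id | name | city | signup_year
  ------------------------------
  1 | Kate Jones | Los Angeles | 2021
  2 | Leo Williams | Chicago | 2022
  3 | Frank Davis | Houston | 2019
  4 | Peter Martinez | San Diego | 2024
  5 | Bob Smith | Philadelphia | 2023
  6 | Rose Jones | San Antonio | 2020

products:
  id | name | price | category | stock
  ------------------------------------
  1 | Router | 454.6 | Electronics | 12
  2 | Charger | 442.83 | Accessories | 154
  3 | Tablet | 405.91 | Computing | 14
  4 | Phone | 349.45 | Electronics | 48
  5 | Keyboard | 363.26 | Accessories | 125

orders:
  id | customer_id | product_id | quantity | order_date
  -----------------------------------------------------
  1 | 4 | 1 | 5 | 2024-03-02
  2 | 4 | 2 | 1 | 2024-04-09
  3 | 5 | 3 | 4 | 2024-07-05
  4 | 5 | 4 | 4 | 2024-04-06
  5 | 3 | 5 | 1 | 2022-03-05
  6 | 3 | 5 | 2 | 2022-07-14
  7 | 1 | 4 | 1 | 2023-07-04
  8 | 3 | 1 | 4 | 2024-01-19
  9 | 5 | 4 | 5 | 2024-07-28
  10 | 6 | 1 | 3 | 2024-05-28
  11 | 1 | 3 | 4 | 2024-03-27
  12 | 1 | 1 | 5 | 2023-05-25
SELECT name, signup_year FROM customers WHERE signup_year <= 2022

Execution result:
name | signup_year
Kate Jones | 2021
Leo Williams | 2022
Frank Davis | 2019
Rose Jones | 2020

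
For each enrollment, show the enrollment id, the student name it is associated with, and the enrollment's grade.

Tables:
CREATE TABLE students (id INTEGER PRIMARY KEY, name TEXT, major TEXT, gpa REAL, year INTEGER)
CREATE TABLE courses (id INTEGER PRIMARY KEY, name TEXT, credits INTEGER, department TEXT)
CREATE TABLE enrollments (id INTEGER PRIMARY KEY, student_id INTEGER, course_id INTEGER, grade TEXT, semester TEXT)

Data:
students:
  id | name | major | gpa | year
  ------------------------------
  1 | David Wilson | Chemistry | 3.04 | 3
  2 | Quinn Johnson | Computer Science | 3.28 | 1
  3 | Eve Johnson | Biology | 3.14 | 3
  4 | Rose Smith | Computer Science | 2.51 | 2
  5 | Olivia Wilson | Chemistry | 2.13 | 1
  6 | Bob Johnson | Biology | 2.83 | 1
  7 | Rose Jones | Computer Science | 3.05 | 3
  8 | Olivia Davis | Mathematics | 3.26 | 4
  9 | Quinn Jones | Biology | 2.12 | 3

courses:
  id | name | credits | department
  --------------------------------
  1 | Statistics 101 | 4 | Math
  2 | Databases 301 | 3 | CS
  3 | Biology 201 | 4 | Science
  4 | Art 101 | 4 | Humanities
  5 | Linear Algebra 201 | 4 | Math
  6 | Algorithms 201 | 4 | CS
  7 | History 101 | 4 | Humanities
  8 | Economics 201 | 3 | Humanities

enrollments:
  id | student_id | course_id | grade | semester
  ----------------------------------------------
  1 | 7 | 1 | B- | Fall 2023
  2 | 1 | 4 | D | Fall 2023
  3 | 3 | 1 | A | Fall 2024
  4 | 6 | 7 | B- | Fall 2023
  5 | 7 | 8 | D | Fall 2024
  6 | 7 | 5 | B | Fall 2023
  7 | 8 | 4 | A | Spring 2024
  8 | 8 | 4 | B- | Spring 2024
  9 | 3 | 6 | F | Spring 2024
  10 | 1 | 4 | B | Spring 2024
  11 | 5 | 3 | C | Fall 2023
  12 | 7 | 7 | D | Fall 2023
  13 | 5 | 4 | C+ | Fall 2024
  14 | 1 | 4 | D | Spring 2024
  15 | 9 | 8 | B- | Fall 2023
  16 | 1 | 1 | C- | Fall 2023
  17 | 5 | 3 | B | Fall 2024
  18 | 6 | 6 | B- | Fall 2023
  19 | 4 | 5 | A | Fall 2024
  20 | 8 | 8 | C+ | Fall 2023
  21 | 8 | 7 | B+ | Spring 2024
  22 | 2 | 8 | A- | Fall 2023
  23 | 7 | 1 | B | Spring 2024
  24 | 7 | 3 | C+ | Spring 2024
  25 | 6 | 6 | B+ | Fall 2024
SELECT c.id, p.name AS student, c.grade FROM enrollments c JOIN students p ON c.student_id = p.id

Execution result:
id | student | grade
1 | Rose Jones | B-
2 | David Wilson | D
3 | Eve Johnson | A
4 | Bob Johnson | B-
5 | Rose Jones | D
6 | Rose Jones | B
7 | Olivia Davis | A
8 | Olivia Davis | B-
9 | Eve Johnson | F
10 | David Wilson | B
11 | Olivia Wilson | C
12 | Rose Jones | D
13 | Olivia Wilson | C+
14 | David Wilson | D
15 | Quinn Jones | B-
16 | David Wilson | C-
17 | Olivia Wilson | B
18 | Bob Johnson | B-
19 | Rose Smith | A
20 | Olivia Davis | C+
21 | Olivia Davis | B+
22 | Quinn Johnson | A-
23 | Rose Jones | B
24 | Rose Jones | C+
25 | Bob Johnson | B+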